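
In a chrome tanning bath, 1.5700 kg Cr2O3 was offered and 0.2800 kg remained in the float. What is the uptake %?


Formula: Uptake = (offered - residual) / offered * 100
Substituting: Uptake = (1.5700 - 0.2800) / 1.5700 * 100
Result: 82.1656 %


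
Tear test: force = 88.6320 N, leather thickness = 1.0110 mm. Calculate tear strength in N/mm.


Formula: Tear strength = force / thickness
Substituting: Tear strength = 88.6320 / 1.0110
Result: 87.6677 N/mm


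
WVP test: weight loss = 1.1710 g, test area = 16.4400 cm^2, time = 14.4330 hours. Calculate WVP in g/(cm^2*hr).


Formula: WVP = loss / (area * time)
Substituting: WVP = 1.1710 / (16.4400 * 14.4330)
Result: 0.00493513 g/(cm^2*hr)


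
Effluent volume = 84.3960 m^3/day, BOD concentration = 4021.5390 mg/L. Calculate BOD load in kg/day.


Formula: BOD_load = volume * conc / 1000
Substituting: BOD_load = 84.3960 * 4021.5390 / 1000
Result: 339.4018 kg/day


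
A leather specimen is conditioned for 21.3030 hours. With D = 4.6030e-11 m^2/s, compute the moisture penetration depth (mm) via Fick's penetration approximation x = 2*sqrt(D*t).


t = 21.3030 hr * 3600 = 76690.8000 s
D * t = 4.6030e-11 * 76690.8000 = 3.5301e-06
x = 2 * sqrt(D*t) = 2 * sqrt(3.5301e-06) = 0.0037577 m = 3.7577 mm


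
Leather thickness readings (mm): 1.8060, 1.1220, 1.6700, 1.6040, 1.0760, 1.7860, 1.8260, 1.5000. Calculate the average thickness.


Formula: Average = sum / n
Substituting: Average = 12.3900 / 8
Result: 1.5488 mm


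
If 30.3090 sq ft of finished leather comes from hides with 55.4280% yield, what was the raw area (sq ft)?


Formula: raw = finished * 100 / yield
Substituting: raw = 30.3090 * 100 / 55.4280
Result: 54.6817 sq ft


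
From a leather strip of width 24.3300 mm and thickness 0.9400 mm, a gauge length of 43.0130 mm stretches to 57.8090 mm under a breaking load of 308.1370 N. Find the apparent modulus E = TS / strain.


TS = F / (w * t) = 308.1370 / (24.3300 * 0.9400) = 13.4733 N/mm^2
strain = (Lf - L0) / L0 = (57.8090 - 43.0130) / 43.0130 = 0.3440
E = TS / strain = 13.4733 / 0.3440 = 39.1678 N/mm^2


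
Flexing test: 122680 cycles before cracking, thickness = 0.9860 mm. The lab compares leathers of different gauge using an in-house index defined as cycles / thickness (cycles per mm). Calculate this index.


Formula: Index = cycles / thickness
Substituting: Index = 122680 / 0.9860
Result: 124421.9067 cycles/mm


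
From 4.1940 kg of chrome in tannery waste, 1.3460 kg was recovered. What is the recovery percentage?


Formula: Recovery = recovered / input * 100
Substituting: Recovery = 1.3460 / 4.1940 * 100
Result: 32.0935 %


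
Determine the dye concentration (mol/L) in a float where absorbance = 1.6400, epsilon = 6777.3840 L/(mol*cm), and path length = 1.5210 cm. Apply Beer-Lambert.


Formula: c = A / (epsilon * l)
Substituting: c = 1.6400 / (6777.3840 * 1.5210)
Result: 1.5909e-04 mol/L


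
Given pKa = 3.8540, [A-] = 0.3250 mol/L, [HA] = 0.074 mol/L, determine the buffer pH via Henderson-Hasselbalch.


ratio = [A-] / [HA] = 0.3250 / 0.074 = 4.3919
log10(ratio) = 0.6427
pH = pKa + log10(ratio) = 3.8540 + 0.6427 = 4.4967


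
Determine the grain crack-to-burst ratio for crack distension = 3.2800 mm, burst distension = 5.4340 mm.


Formula: Ratio = crack / burst
Substituting: Ratio = 3.2800 / 5.4340
Result: 0.6036


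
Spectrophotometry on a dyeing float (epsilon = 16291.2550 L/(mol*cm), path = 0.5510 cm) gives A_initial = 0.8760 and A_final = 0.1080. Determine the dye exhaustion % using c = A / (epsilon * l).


c_initial = A_i / (epsilon * l) = 0.8760 / (16291.2550 * 0.5510) = 9.7588e-05 mol/L
c_final = A_f / (epsilon * l) = 0.1080 / (16291.2550 * 0.5510) = 1.2031e-05 mol/L
Exhaustion = (c_initial - c_final) / c_initial * 100 = (9.7588e-05 - 1.2031e-05) / 9.7588e-05 * 100 = 87.6712 %


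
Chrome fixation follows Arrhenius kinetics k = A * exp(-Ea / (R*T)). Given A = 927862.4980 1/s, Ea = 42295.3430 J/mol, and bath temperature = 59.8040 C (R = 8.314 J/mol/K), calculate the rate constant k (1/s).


T_K = T_C + 273.15 = 59.8040 + 273.15 = 332.9540 K
exponent = -Ea / (R * T_K) = -42295.3430 / (8.314 * 332.9540) = -15.2791
k = A * exp(exponent) = 927862.4980 * exp(-15.2791) = 0.2147 1/s


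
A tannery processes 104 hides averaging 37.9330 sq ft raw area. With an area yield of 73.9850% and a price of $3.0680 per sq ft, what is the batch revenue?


Raw_total = N * avg_area = 104 * 37.9330 = 3945.0320 sq ft
Finished = Raw_total * yield / 100 = 3945.0320 * 73.9850 / 100 = 2918.7319 sq ft
Value = Finished * price = 2918.7319 * 3.0680 = 8954.6695 $


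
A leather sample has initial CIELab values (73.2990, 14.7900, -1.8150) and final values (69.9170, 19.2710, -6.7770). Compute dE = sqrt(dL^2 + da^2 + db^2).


dL = -3.3820, da = 4.4810, db = -4.9620
dE = sqrt((-3.3820)^2 + 4.4810^2 + (-4.9620)^2) = 7.4926


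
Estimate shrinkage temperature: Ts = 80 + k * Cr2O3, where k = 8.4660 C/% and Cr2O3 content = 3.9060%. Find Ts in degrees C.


Formula: Ts = 80 + k * Cr2O3
Substituting: Ts = 80 + 8.4660 * 3.9060
Result: 113.0682 C


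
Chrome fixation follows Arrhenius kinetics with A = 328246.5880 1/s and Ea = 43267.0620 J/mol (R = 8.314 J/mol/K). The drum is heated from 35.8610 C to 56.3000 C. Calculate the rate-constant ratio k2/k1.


T1 = 35.8610 + 273.15 = 309.0110 K; T2 = 56.3000 + 273.15 = 329.4500 K
k1 = A * exp(-Ea/(R*T1)) = 328246.5880 * exp(-43267.0620/(8.314*309.0110)) = 0.0159277 1/s
k2 = A * exp(-Ea/(R*T2)) = 328246.5880 * exp(-43267.0620/(8.314*329.4500)) = 0.0452809 1/s
k2/k1 = 0.0452809 / 0.0159277 = 2.8429


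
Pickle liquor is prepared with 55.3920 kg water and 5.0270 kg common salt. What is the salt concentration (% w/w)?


Formula: Conc = salt / (water + salt) * 100
Substituting: Conc = 5.0270 / (55.3920 + 5.0270) * 100
Result: 8.3202 %


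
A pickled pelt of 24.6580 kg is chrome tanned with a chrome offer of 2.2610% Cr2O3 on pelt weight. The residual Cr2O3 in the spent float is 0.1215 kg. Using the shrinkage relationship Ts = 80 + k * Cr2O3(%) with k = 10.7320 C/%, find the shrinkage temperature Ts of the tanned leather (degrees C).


Offered = pelt * offer_pct / 100 = 24.6580 * 2.2610 / 100 = 0.5575 kg
Uptake = offered - residual = 0.5575 - 0.1215 = 0.4360 kg
Cr2O3% on pelt = uptake / pelt * 100 = 0.4360 / 24.6580 * 100 = 1.7683 %
Ts = 80 + k * Cr2O3% = 80 + 10.7320 * 1.7683 = 98.9770 C


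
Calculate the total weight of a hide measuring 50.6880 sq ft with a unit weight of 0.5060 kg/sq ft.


Formula: Weight = area * weight_per_sqft
Substituting: Weight = 50.6880 * 0.5060
Result: 25.6481 kg


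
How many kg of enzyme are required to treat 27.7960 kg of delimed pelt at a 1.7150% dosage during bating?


Formula: Enzyme = substrate * pct / 100
Substituting: Enzyme = 27.7960 * 1.7150 / 100
Result: 0.4767 kg


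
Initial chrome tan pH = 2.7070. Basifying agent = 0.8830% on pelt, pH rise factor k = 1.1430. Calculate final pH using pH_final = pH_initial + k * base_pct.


Formula: pH_final = pH_initial + k * base_pct
Substituting: pH_final = 2.7070 + 1.1430 * 0.8830
Result: 3.7163


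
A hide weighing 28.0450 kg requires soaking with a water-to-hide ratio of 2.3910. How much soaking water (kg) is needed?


Formula: Water = hide_weight * ratio
Substituting: Water = 28.0450 * 2.3910
Result: 67.0556 kg


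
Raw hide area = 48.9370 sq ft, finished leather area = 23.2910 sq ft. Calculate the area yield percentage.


Formula: Yield = finished / raw * 100
Substituting: Yield = 23.2910 / 48.9370 * 100
Result: 47.5938 %


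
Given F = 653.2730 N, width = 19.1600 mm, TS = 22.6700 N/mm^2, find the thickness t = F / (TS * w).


Formula: t = F / (TS * w)
Substituting: t = 653.2730 / (22.6700 * 19.1600)
Result: 1.5040 mm


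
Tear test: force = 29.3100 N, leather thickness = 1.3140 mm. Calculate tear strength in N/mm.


Formula: Tear strength = force / thickness
Substituting: Tear strength = 29.3100 / 1.3140
Result: 22.3059 N/mm


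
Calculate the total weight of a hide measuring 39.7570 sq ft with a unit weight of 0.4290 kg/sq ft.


Formula: Weight = area * weight_per_sqft
Substituting: Weight = 39.7570 * 0.4290
Result: 17.0558 kg


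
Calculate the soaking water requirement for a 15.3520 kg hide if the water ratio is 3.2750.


Formula: Water = hide_weight * ratio
Substituting: Water = 15.3520 * 3.2750
Result: 50.2778 kg


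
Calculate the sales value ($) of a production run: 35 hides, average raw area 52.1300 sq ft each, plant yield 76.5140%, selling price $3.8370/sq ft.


Raw_total = N * avg_area = 35 * 52.1300 = 1824.5500 sq ft
Finished = Raw_total * yield / 100 = 1824.5500 * 76.5140 / 100 = 1396.0362 sq ft
Value = Finished * price = 1396.0362 * 3.8370 = 5356.5908 $


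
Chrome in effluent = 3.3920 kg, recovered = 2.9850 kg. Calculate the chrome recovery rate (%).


Formula: Recovery = recovered / input * 100
Substituting: Recovery = 2.9850 / 3.3920 * 100
Result: 88.0012 %


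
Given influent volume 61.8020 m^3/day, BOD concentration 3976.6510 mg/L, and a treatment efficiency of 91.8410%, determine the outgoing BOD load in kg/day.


Load_in = volume * conc / 1000 = 61.8020 * 3976.6510 / 1000 = 245.7650 kg/day
Removed = Load_in * eff / 100 = 245.7650 * 91.8410 / 100 = 225.7130 kg/day
Load_out = Load_in - Removed = 245.7650 - 225.7130 = 20.0520 kg/day


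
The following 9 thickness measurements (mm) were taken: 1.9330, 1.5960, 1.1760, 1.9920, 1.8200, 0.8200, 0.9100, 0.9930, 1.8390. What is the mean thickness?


Formula: Average = sum / n
Substituting: Average = 13.0790 / 9
Result: 1.4532 mm


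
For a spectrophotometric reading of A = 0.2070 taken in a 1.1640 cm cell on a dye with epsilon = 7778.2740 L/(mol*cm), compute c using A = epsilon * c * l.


Formula: c = A / (epsilon * l)
Substituting: c = 0.2070 / (7778.2740 * 1.1640)
Result: 2.2863e-05 mol/L


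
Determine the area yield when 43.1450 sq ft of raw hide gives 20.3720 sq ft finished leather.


Formula: Yield = finished / raw * 100
Substituting: Yield = 20.3720 / 43.1450 * 100
Result: 47.2175 %


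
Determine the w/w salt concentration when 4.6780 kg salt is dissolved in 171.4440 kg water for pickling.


Formula: Conc = salt / (water + salt) * 100
Substituting: Conc = 4.6780 / (171.4440 + 4.6780) * 100
Result: 2.6561 %


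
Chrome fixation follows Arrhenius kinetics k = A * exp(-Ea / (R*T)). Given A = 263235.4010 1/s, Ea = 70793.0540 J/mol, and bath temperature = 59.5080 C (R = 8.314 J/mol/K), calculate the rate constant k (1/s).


T_K = T_C + 273.15 = 59.5080 + 273.15 = 332.6580 K
exponent = -Ea / (R * T_K) = -70793.0540 / (8.314 * 332.6580) = -25.5966
k = A * exp(exponent) = 263235.4010 * exp(-25.5966) = 2.0131e-06 1/s


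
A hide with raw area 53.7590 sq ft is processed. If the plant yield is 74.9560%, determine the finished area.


Formula: finished = raw * yield / 100
Substituting: finished = 53.7590 * 74.9560 / 100
Result: 40.2956 sq ft


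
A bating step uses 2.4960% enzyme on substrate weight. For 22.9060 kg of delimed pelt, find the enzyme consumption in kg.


Formula: Enzyme = substrate * pct / 100
Substituting: Enzyme = 22.9060 * 2.4960 / 100
Result: 0.5717 kg


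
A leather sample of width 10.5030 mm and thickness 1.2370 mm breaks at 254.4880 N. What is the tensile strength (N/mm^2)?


Formula: TS = force / (width * thickness)
Substituting: TS = 254.4880 / (10.5030 * 1.2370)
Result: 19.5877 N/mm^2


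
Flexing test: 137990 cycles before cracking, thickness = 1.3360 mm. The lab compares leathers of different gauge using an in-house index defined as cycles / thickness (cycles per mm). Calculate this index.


Formula: Index = cycles / thickness
Substituting: Index = 137990 / 1.3360
Result: 103285.9281 cycles/mm


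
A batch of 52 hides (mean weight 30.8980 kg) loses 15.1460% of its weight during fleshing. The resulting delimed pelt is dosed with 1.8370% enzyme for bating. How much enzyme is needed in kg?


Total_raw = N * avg_wt = 52 * 30.8980 = 1606.6960 kg
Substrate = Total_raw * (1 - loss/100) = 1606.6960 * (1 - 15.1460/100) = 1363.3458 kg
Enzyme = Substrate * pct / 100 = 1363.3458 * 1.8370 / 100 = 25.0447 kg


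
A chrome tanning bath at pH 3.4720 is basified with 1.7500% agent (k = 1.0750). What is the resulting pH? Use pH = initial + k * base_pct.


Formula: pH_final = pH_initial + k * base_pct
Substituting: pH_final = 3.4720 + 1.0750 * 1.7500
Result: 5.3533


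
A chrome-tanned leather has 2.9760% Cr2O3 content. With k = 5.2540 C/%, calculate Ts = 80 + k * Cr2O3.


Formula: Ts = 80 + k * Cr2O3
Substituting: Ts = 80 + 5.2540 * 2.9760
Result: 95.6359 C


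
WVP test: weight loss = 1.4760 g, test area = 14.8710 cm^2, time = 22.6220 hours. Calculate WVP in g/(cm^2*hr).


Formula: WVP = loss / (area * time)
Substituting: WVP = 1.4760 / (14.8710 * 22.6220)
Result: 0.00438748 g/(cm^2*hr)


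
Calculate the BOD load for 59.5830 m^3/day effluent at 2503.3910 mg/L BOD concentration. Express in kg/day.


Formula: BOD_load = volume * conc / 1000
Substituting: BOD_load = 59.5830 * 2503.3910 / 1000
Result: 149.1595 kg/day


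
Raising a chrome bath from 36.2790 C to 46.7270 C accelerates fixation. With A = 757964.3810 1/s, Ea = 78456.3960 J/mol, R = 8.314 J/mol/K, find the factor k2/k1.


T1 = 36.2790 + 273.15 = 309.4290 K; T2 = 46.7270 + 273.15 = 319.8770 K
k1 = A * exp(-Ea/(R*T1)) = 757964.3810 * exp(-78456.3960/(8.314*309.4290)) = 4.3148e-08 1/s
k2 = A * exp(-Ea/(R*T2)) = 757964.3810 * exp(-78456.3960/(8.314*319.8770)) = 1.1683e-07 1/s
k2/k1 = 1.1683e-07 / 4.3148e-08 = 2.7077


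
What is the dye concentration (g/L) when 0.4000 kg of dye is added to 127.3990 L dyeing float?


Formula: Conc = dye_mass(kg) / volume(L) * 1000
Substituting: Conc = 0.4000 / 127.3990 * 1000
Result: 3.1397 g/L


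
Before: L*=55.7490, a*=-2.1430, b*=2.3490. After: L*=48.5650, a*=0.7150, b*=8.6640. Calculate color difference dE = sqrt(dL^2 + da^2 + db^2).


dL = -7.1840, da = 2.8580, db = 6.3150
dE = sqrt((-7.1840)^2 + 2.8580^2 + 6.3150^2) = 9.9828


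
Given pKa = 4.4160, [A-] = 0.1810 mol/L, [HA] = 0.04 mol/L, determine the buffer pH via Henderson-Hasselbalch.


ratio = [A-] / [HA] = 0.1810 / 0.04 = 4.5250
log10(ratio) = 0.6556
pH = pKa + log10(ratio) = 4.4160 + 0.6556 = 5.0716


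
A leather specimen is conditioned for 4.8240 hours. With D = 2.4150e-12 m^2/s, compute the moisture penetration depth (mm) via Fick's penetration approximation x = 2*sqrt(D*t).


t = 4.8240 hr * 3600 = 17366.4000 s
D * t = 2.4150e-12 * 17366.4000 = 4.1940e-08
x = 2 * sqrt(D*t) = 2 * sqrt(4.1940e-08) = 4.0958e-04 m = 0.4096 mm


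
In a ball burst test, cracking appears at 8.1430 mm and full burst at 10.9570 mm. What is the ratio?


Formula: Ratio = crack / burst
Substituting: Ratio = 8.1430 / 10.9570
Result: 0.7432


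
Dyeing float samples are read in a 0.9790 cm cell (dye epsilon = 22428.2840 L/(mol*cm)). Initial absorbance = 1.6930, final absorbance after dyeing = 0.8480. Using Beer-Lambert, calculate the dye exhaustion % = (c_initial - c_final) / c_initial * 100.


c_initial = A_i / (epsilon * l) = 1.6930 / (22428.2840 * 0.9790) = 7.7104e-05 mol/L
c_final = A_f / (epsilon * l) = 0.8480 / (22428.2840 * 0.9790) = 3.8620e-05 mol/L
Exhaustion = (c_initial - c_final) / c_initial * 100 = (7.7104e-05 - 3.8620e-05) / 7.7104e-05 * 100 = 49.9114 %


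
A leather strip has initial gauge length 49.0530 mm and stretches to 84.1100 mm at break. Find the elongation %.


Formula: Elongation = (Lf - L0) / L0 * 100
Substituting: Elongation = (84.1100 - 49.0530) / 49.0530 * 100
Result: 71.4676 %


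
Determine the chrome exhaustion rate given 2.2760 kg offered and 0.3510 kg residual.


Formula: Uptake = (offered - residual) / offered * 100
Substituting: Uptake = (2.2760 - 0.3510) / 2.2760 * 100
Result: 84.5782 %


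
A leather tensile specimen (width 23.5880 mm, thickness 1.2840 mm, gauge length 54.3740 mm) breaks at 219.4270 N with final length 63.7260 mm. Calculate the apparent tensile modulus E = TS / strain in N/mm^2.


TS = F / (w * t) = 219.4270 / (23.5880 * 1.2840) = 7.2449 N/mm^2
strain = (Lf - L0) / L0 = (63.7260 - 54.3740) / 54.3740 = 0.1720
E = TS / strain = 7.2449 / 0.1720 = 42.1231 N/mm^2


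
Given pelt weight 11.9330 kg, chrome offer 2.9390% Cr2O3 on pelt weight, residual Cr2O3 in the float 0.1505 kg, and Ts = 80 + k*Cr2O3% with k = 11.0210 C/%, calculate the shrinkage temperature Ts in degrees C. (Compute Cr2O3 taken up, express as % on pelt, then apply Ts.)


Offered = pelt * offer_pct / 100 = 11.9330 * 2.9390 / 100 = 0.3507 kg
Uptake = offered - residual = 0.3507 - 0.1505 = 0.2002 kg
Cr2O3% on pelt = uptake / pelt * 100 = 0.2002 / 11.9330 * 100 = 1.6778 %
Ts = 80 + k * Cr2O3% = 80 + 11.0210 * 1.6778 = 98.4909 C


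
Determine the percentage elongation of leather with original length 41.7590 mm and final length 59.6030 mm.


Formula: Elongation = (Lf - L0) / L0 * 100
Substituting: Elongation = (59.6030 - 41.7590) / 41.7590 * 100
Result: 42.7309 %


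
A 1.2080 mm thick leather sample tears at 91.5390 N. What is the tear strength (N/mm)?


Formula: Tear strength = force / thickness
Substituting: Tear strength = 91.5390 / 1.2080
Result: 75.7773 N/mm


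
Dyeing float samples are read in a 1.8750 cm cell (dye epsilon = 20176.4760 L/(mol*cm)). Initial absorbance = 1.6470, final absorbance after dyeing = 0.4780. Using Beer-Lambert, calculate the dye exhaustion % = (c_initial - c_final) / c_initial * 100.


c_initial = A_i / (epsilon * l) = 1.6470 / (20176.4760 * 1.8750) = 4.3536e-05 mol/L
c_final = A_f / (epsilon * l) = 0.4780 / (20176.4760 * 1.8750) = 1.2635e-05 mol/L
Exhaustion = (c_initial - c_final) / c_initial * 100 = (4.3536e-05 - 1.2635e-05) / 4.3536e-05 * 100 = 70.9775 %


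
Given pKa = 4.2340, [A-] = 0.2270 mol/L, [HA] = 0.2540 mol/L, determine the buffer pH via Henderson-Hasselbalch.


ratio = [A-] / [HA] = 0.2270 / 0.2540 = 0.8937
log10(ratio) = -0.0488079
pH = pKa + log10(ratio) = 4.2340 - 0.0488079 = 4.1852


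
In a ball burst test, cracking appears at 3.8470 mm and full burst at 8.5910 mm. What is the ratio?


Formula: Ratio = crack / burst
Substituting: Ratio = 3.8470 / 8.5910
Result: 0.4478


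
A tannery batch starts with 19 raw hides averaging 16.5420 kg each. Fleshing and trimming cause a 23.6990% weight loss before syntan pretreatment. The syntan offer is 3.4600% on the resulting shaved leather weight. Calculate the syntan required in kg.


Total_raw = N * avg_wt = 19 * 16.5420 = 314.2980 kg
Substrate = Total_raw * (1 - loss/100) = 314.2980 * (1 - 23.6990/100) = 239.8125 kg
Syntan = Substrate * pct / 100 = 239.8125 * 3.4600 / 100 = 8.2975 kg


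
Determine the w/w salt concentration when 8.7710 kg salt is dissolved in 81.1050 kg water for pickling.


Formula: Conc = salt / (water + salt) * 100
Substituting: Conc = 8.7710 / (81.1050 + 8.7710) * 100
Result: 9.7590 %


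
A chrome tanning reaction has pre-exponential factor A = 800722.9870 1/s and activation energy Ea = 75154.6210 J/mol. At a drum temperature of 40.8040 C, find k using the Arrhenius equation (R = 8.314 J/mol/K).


T_K = T_C + 273.15 = 40.8040 + 273.15 = 313.9540 K
exponent = -Ea / (R * T_K) = -75154.6210 / (8.314 * 313.9540) = -28.7925
k = A * exp(exponent) = 800722.9870 * exp(-28.7925) = 2.5064e-07 1/s


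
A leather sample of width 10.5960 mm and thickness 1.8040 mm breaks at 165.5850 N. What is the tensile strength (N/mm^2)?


Formula: TS = force / (width * thickness)
Substituting: TS = 165.5850 / (10.5960 * 1.8040)
Result: 8.6625 N/mm^2


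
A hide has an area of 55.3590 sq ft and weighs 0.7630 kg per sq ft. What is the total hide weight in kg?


Formula: Weight = area * weight_per_sqft
Substituting: Weight = 55.3590 * 0.7630
Result: 42.2389 kg


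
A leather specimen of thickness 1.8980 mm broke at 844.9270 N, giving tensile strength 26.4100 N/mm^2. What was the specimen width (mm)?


Formula: w = F / (TS * t)
Substituting: w = 844.9270 / (26.4100 * 1.8980)
Result: 16.8560 mm


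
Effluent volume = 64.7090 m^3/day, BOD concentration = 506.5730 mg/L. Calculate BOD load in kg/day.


Formula: BOD_load = volume * conc / 1000
Substituting: BOD_load = 64.7090 * 506.5730 / 1000
Result: 32.7798 kg/day


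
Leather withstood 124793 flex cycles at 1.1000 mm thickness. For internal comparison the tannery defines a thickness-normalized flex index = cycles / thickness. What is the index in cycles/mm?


Formula: Index = cycles / thickness
Substituting: Index = 124793 / 1.1000
Result: 113448.1818 cycles/mm


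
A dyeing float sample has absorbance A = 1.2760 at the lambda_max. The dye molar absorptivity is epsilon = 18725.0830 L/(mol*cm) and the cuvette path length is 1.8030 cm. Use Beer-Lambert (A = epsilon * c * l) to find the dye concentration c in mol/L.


Formula: c = A / (epsilon * l)
Substituting: c = 1.2760 / (18725.0830 * 1.8030)
Result: 3.7795e-05 mol/L


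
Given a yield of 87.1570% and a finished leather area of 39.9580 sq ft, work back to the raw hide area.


Formula: raw = finished * 100 / yield
Substituting: raw = 39.9580 * 100 / 87.1570
Result: 45.8460 sq ft


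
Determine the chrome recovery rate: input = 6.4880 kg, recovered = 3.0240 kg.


Formula: Recovery = recovered / input * 100
Substituting: Recovery = 3.0240 / 6.4880 * 100
Result: 46.6091 %


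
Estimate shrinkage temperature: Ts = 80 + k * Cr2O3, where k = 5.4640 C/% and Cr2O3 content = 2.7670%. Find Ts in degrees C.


Formula: Ts = 80 + k * Cr2O3
Substituting: Ts = 80 + 5.4640 * 2.7670
Result: 95.1189 C


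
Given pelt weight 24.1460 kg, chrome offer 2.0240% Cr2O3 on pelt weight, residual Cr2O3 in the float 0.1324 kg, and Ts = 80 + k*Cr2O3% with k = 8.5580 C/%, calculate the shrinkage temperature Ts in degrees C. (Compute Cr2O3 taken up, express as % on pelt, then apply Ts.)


Offered = pelt * offer_pct / 100 = 24.1460 * 2.0240 / 100 = 0.4887 kg
Uptake = offered - residual = 0.4887 - 0.1324 = 0.3563 kg
Cr2O3% on pelt = uptake / pelt * 100 = 0.3563 / 24.1460 * 100 = 1.4757 %
Ts = 80 + k * Cr2O3% = 80 + 8.5580 * 1.4757 = 92.6288 C


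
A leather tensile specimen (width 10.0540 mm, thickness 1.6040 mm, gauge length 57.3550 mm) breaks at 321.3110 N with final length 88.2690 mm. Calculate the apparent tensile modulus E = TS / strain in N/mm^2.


TS = F / (w * t) = 321.3110 / (10.0540 * 1.6040) = 19.9243 N/mm^2
strain = (Lf - L0) / L0 = (88.2690 - 57.3550) / 57.3550 = 0.5390
E = TS / strain = 19.9243 / 0.5390 = 36.9657 N/mm^2


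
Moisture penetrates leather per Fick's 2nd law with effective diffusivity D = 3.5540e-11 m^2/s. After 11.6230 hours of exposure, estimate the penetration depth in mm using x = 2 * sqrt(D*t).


t = 11.6230 hr * 3600 = 41842.8000 s
D * t = 3.5540e-11 * 41842.8000 = 1.4871e-06
x = 2 * sqrt(D*t) = 2 * sqrt(1.4871e-06) = 0.00243893 m = 2.4389 mm


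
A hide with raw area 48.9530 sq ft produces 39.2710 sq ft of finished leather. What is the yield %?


Formula: Yield = finished / raw * 100
Substituting: Yield = 39.2710 / 48.9530 * 100
Result: 80.2218 %


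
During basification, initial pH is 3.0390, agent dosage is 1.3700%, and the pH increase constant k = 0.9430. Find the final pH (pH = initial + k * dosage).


Formula: pH_final = pH_initial + k * base_pct
Substituting: pH_final = 3.0390 + 0.9430 * 1.3700
Result: 4.3309


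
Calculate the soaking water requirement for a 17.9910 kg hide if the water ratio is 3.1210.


Formula: Water = hide_weight * ratio
Substituting: Water = 17.9910 * 3.1210
Result: 56.1499 kg


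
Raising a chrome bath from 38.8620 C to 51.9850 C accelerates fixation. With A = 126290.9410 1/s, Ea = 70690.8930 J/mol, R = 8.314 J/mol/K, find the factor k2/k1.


T1 = 38.8620 + 273.15 = 312.0120 K; T2 = 51.9850 + 273.15 = 325.1350 K
k1 = A * exp(-Ea/(R*T1)) = 126290.9410 * exp(-70690.8930/(8.314*312.0120)) = 1.8468e-07 1/s
k2 = A * exp(-Ea/(R*T2)) = 126290.9410 * exp(-70690.8930/(8.314*325.1350)) = 5.5475e-07 1/s
k2/k1 = 5.5475e-07 / 1.8468e-07 = 3.0039


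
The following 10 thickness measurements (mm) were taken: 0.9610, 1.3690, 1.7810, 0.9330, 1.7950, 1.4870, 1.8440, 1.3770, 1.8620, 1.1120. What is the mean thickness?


Formula: Average = sum / n
Substituting: Average = 14.5210 / 10
Result: 1.4521 mm


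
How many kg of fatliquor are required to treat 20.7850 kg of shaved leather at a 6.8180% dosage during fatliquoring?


Formula: Fat = substrate * pct / 100
Substituting: Fat = 20.7850 * 6.8180 / 100
Result: 1.4171 kg


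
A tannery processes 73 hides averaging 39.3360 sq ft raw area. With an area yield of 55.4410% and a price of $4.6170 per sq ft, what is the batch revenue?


Raw_total = N * avg_area = 73 * 39.3360 = 2871.5280 sq ft
Finished = Raw_total * yield / 100 = 2871.5280 * 55.4410 / 100 = 1592.0038 sq ft
Value = Finished * price = 1592.0038 * 4.6170 = 7350.2817 $


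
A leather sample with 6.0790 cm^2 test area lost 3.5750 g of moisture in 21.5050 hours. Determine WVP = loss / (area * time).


Formula: WVP = loss / (area * time)
Substituting: WVP = 3.5750 / (6.0790 * 21.5050)
Result: 0.0273467 g/(cm^2*hr)


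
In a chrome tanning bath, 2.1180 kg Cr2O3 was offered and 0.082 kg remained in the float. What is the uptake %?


Formula: Uptake = (offered - residual) / offered * 100
Substituting: Uptake = (2.1180 - 0.082) / 2.1180 * 100
Result: 96.1284 %


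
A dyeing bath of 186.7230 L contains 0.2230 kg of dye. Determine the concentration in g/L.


Formula: Conc = dye_mass(kg) / volume(L) * 1000
Substituting: Conc = 0.2230 / 186.7230 * 1000
Result: 1.1943 g/L


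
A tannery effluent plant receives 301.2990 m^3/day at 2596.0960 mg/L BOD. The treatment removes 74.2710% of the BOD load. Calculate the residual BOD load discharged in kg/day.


Load_in = volume * conc / 1000 = 301.2990 * 2596.0960 / 1000 = 782.2011 kg/day
Removed = Load_in * eff / 100 = 782.2011 * 74.2710 / 100 = 580.9486 kg/day
Load_out = Load_in - Removed = 782.2011 - 580.9486 = 201.2525 kg/day


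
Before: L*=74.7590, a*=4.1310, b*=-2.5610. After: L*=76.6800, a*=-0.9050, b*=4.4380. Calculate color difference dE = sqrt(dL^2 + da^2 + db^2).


dL = 1.9210, da = -5.0360, db = 6.9990
dE = sqrt(1.9210^2 + (-5.0360)^2 + 6.9990^2) = 8.8339


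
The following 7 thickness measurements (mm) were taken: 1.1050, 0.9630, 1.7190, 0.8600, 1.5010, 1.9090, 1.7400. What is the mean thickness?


Formula: Average = sum / n
Substituting: Average = 9.7970 / 7
Result: 1.3996 mm


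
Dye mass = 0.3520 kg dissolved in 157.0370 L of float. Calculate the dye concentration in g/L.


Formula: Conc = dye_mass(kg) / volume(L) * 1000
Substituting: Conc = 0.3520 / 157.0370 * 1000
Result: 2.2415 g/L


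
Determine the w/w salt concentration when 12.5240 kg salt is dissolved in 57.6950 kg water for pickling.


Formula: Conc = salt / (water + salt) * 100
Substituting: Conc = 12.5240 / (57.6950 + 12.5240) * 100
Result: 17.8356 %


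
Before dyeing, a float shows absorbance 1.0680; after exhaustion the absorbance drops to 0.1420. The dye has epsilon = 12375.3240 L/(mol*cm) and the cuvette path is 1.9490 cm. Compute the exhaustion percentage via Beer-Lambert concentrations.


c_initial = A_i / (epsilon * l) = 1.0680 / (12375.3240 * 1.9490) = 4.4280e-05 mol/L
c_final = A_f / (epsilon * l) = 0.1420 / (12375.3240 * 1.9490) = 5.8874e-06 mol/L
Exhaustion = (c_initial - c_final) / c_initial * 100 = (4.4280e-05 - 5.8874e-06) / 4.4280e-05 * 100 = 86.7041 %


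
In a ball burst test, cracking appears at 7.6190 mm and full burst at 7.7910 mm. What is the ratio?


Formula: Ratio = crack / burst
Substituting: Ratio = 7.6190 / 7.7910
Result: 0.9779


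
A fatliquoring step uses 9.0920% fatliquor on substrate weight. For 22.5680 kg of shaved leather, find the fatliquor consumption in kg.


Formula: Fat = substrate * pct / 100
Substituting: Fat = 22.5680 * 9.0920 / 100
Result: 2.0519 kg


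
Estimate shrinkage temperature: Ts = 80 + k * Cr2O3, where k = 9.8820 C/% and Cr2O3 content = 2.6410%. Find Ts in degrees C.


Formula: Ts = 80 + k * Cr2O3
Substituting: Ts = 80 + 9.8820 * 2.6410
Result: 106.0984 C


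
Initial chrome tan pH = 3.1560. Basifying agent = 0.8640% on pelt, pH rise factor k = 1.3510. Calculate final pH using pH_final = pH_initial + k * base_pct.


Formula: pH_final = pH_initial + k * base_pct
Substituting: pH_final = 3.1560 + 1.3510 * 0.8640
Result: 4.3233


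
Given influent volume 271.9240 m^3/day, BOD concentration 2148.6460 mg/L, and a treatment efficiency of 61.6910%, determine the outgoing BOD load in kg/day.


Load_in = volume * conc / 1000 = 271.9240 * 2148.6460 / 1000 = 584.2684 kg/day
Removed = Load_in * eff / 100 = 584.2684 * 61.6910 / 100 = 360.4410 kg/day
Load_out = Load_in - Removed = 584.2684 - 360.4410 = 223.8274 kg/day


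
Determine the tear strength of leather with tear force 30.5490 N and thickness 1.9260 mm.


Formula: Tear strength = force / thickness
Substituting: Tear strength = 30.5490 / 1.9260
Result: 15.8614 N/mm


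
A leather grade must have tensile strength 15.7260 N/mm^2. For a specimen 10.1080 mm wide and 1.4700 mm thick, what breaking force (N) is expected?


Formula: F = TS * w * t
Substituting: F = 15.7260 * 10.1080 * 1.4700
Result: 233.6689 N


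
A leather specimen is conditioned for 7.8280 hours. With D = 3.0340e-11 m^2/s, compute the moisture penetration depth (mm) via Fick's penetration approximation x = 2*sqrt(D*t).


t = 7.8280 hr * 3600 = 28180.8000 s
D * t = 3.0340e-11 * 28180.8000 = 8.5501e-07
x = 2 * sqrt(D*t) = 2 * sqrt(8.5501e-07) = 0.00184933 m = 1.8493 mm


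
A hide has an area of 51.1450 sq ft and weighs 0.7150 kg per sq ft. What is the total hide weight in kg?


Formula: Weight = area * weight_per_sqft
Substituting: Weight = 51.1450 * 0.7150
Result: 36.5687 kg


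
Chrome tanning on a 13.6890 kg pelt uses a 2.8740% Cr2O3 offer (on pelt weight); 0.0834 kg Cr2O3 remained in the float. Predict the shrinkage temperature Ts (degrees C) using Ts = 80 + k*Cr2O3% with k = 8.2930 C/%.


Offered = pelt * offer_pct / 100 = 13.6890 * 2.8740 / 100 = 0.3934 kg
Uptake = offered - residual = 0.3934 - 0.0834 = 0.3100 kg
Cr2O3% on pelt = uptake / pelt * 100 = 0.3100 / 13.6890 * 100 = 2.2648 %
Ts = 80 + k * Cr2O3% = 80 + 8.2930 * 2.2648 = 98.7816 C


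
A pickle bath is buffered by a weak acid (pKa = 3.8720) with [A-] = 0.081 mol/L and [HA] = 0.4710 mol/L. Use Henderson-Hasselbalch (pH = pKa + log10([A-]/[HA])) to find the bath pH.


ratio = [A-] / [HA] = 0.081 / 0.4710 = 0.1720
log10(ratio) = -0.7645
pH = pKa + log10(ratio) = 3.8720 - 0.7645 = 3.1075


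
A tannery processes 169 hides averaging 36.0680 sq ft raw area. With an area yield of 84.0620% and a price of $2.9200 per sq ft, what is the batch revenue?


Raw_total = N * avg_area = 169 * 36.0680 = 6095.4920 sq ft
Finished = Raw_total * yield / 100 = 6095.4920 * 84.0620 / 100 = 5123.9925 sq ft
Value = Finished * price = 5123.9925 * 2.9200 = 14962.0581 $


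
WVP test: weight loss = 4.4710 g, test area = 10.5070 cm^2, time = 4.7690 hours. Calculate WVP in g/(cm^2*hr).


Formula: WVP = loss / (area * time)
Substituting: WVP = 4.4710 / (10.5070 * 4.7690)
Result: 0.0892275 g/(cm^2*hr)


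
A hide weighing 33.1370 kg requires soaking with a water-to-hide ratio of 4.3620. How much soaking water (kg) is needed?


Formula: Water = hide_weight * ratio
Substituting: Water = 33.1370 * 4.3620
Result: 144.5436 kg


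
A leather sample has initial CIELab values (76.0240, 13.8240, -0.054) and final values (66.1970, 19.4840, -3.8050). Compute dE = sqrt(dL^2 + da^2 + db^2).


dL = -9.8270, da = 5.6600, db = -3.7510
dE = sqrt((-9.8270)^2 + 5.6600^2 + (-3.7510)^2) = 11.9447


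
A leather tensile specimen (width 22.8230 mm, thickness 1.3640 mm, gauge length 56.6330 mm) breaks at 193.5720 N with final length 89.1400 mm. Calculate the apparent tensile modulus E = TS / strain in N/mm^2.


TS = F / (w * t) = 193.5720 / (22.8230 * 1.3640) = 6.2181 N/mm^2
strain = (Lf - L0) / L0 = (89.1400 - 56.6330) / 56.6330 = 0.5740
E = TS / strain = 6.2181 / 0.5740 = 10.8330 N/mm^2


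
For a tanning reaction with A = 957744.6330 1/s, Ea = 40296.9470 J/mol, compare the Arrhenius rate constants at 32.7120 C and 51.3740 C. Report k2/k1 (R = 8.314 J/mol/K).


T1 = 32.7120 + 273.15 = 305.8620 K; T2 = 51.3740 + 273.15 = 324.5240 K
k1 = A * exp(-Ea/(R*T1)) = 957744.6330 * exp(-40296.9470/(8.314*305.8620)) = 0.1256 1/s
k2 = A * exp(-Ea/(R*T2)) = 957744.6330 * exp(-40296.9470/(8.314*324.5240)) = 0.3125 1/s
k2/k1 = 0.3125 / 0.1256 = 2.4875


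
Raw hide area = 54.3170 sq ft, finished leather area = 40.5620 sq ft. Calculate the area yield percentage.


Formula: Yield = finished / raw * 100
Substituting: Yield = 40.5620 / 54.3170 * 100
Result: 74.6764 %


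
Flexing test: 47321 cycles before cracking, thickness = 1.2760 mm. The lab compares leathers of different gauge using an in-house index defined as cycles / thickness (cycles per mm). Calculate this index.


Formula: Index = cycles / thickness
Substituting: Index = 47321 / 1.2760
Result: 37085.4232 cycles/mm


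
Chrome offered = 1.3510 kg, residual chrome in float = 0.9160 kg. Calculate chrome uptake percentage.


Formula: Uptake = (offered - residual) / offered * 100
Substituting: Uptake = (1.3510 - 0.9160) / 1.3510 * 100
Result: 32.1984 %


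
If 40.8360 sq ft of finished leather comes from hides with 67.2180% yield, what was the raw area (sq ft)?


Formula: raw = finished * 100 / yield
Substituting: raw = 40.8360 * 100 / 67.2180
Result: 60.7516 sq ft


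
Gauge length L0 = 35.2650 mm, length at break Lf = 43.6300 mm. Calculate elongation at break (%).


Formula: Elongation = (Lf - L0) / L0 * 100
Substituting: Elongation = (43.6300 - 35.2650) / 35.2650 * 100
Result: 23.7204 %


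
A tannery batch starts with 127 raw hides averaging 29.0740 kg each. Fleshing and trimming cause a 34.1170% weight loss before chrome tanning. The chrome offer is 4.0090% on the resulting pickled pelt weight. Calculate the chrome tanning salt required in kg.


Total_raw = N * avg_wt = 127 * 29.0740 = 3692.3980 kg
Substrate = Total_raw * (1 - loss/100) = 3692.3980 * (1 - 34.1170/100) = 2432.6626 kg
Chrome = Substrate * pct / 100 = 2432.6626 * 4.0090 / 100 = 97.5254 kg


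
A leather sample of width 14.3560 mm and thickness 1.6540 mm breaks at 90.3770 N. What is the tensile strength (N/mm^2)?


Formula: TS = force / (width * thickness)
Substituting: TS = 90.3770 / (14.3560 * 1.6540)
Result: 3.8062 N/mm^2


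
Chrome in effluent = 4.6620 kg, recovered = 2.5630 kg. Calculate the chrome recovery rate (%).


Formula: Recovery = recovered / input * 100
Substituting: Recovery = 2.5630 / 4.6620 * 100
Result: 54.9764 %


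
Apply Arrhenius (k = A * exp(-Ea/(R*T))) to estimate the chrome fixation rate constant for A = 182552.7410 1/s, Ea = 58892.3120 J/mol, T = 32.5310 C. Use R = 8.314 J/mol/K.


T_K = T_C + 273.15 = 32.5310 + 273.15 = 305.6810 K
exponent = -Ea / (R * T_K) = -58892.3120 / (8.314 * 305.6810) = -23.1729
k = A * exp(exponent) = 182552.7410 * exp(-23.1729) = 1.5759e-05 1/s


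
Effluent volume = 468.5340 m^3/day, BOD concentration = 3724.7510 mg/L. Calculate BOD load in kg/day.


Formula: BOD_load = volume * conc / 1000
Substituting: BOD_load = 468.5340 * 3724.7510 / 1000
Result: 1745.1725 kg/day


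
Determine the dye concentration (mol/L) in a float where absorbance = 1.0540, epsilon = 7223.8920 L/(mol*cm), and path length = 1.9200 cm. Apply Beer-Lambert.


Formula: c = A / (epsilon * l)
Substituting: c = 1.0540 / (7223.8920 * 1.9200)
Result: 7.5992e-05 mol/L


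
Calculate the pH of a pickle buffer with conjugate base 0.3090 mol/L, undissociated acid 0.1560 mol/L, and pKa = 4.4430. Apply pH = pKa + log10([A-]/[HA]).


ratio = [A-] / [HA] = 0.3090 / 0.1560 = 1.9808
log10(ratio) = 0.2968
pH = pKa + log10(ratio) = 4.4430 + 0.2968 = 4.7398


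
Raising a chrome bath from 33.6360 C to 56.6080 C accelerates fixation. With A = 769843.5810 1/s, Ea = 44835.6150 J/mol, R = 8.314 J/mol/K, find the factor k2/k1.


T1 = 33.6360 + 273.15 = 306.7860 K; T2 = 56.6080 + 273.15 = 329.7580 K
k1 = A * exp(-Ea/(R*T1)) = 769843.5810 * exp(-44835.6150/(8.314*306.7860)) = 0.0178744 1/s
k2 = A * exp(-Ea/(R*T2)) = 769843.5810 * exp(-44835.6150/(8.314*329.7580)) = 0.0608208 1/s
k2/k1 = 0.0608208 / 0.0178744 = 3.4027


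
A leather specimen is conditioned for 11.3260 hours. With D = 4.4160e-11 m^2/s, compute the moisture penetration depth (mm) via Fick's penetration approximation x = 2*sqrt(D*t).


t = 11.3260 hr * 3600 = 40773.6000 s
D * t = 4.4160e-11 * 40773.6000 = 1.8006e-06
x = 2 * sqrt(D*t) = 2 * sqrt(1.8006e-06) = 0.0026837 m = 2.6837 mm


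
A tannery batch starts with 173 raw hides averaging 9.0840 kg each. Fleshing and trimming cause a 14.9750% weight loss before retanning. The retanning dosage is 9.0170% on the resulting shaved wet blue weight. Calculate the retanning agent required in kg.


Total_raw = N * avg_wt = 173 * 9.0840 = 1571.5320 kg
Substrate = Total_raw * (1 - loss/100) = 1571.5320 * (1 - 14.9750/100) = 1336.1951 kg
Retan = Substrate * pct / 100 = 1336.1951 * 9.0170 / 100 = 120.4847 kg


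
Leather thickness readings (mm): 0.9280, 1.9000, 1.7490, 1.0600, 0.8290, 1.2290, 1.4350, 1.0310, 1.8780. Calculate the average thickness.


Formula: Average = sum / n
Substituting: Average = 12.0390 / 9
Result: 1.3377 mm


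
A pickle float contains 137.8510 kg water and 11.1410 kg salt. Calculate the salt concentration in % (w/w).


Formula: Conc = salt / (water + salt) * 100
Substituting: Conc = 11.1410 / (137.8510 + 11.1410) * 100
Result: 7.4776 %


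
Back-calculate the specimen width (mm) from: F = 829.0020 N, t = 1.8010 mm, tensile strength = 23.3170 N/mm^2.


Formula: w = F / (TS * t)
Substituting: w = 829.0020 / (23.3170 * 1.8010)
Result: 19.7410 mm


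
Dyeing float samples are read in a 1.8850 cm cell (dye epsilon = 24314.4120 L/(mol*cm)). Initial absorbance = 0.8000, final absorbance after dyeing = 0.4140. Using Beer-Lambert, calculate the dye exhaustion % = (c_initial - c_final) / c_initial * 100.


c_initial = A_i / (epsilon * l) = 0.8000 / (24314.4120 * 1.8850) = 1.7455e-05 mol/L
c_final = A_f / (epsilon * l) = 0.4140 / (24314.4120 * 1.8850) = 9.0329e-06 mol/L
Exhaustion = (c_initial - c_final) / c_initial * 100 = (1.7455e-05 - 9.0329e-06) / 1.7455e-05 * 100 = 48.2500 %


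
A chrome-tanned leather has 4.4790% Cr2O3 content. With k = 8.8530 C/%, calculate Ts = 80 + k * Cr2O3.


Formula: Ts = 80 + k * Cr2O3
Substituting: Ts = 80 + 8.8530 * 4.4790
Result: 119.6526 C


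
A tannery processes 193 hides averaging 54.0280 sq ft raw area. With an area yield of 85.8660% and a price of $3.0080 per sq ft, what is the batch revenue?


Raw_total = N * avg_area = 193 * 54.0280 = 10427.4040 sq ft
Finished = Raw_total * yield / 100 = 10427.4040 * 85.8660 / 100 = 8953.5947 sq ft
Value = Finished * price = 8953.5947 * 3.0080 = 26932.4129 $


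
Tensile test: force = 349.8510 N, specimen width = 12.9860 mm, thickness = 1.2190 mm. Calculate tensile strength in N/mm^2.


Formula: TS = force / (width * thickness)
Substituting: TS = 349.8510 / (12.9860 * 1.2190)
Result: 22.1006 N/mm^2


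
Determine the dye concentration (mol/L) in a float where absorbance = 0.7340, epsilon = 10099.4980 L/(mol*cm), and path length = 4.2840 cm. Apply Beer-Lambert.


Formula: c = A / (epsilon * l)
Substituting: c = 0.7340 / (10099.4980 * 4.2840)
Result: 1.6965e-05 mol/L


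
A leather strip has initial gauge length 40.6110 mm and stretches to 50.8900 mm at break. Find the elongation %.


Formula: Elongation = (Lf - L0) / L0 * 100
Substituting: Elongation = (50.8900 - 40.6110) / 40.6110 * 100
Result: 25.3109 %
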